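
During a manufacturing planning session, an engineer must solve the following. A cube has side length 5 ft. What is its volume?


Shape: cube
Side s = 5 ft
Formula: V = s^3
V = 5 * 5 * 5
V = 25 * 5
V = 125
125 ft^3


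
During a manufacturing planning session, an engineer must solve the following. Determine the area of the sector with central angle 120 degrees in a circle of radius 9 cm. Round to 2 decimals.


Shape: circular sector
Radius r = 9 cm, Angle = 120 degrees
Formula: A = (angle/360) * pi * r^2
r^2 = 81
Fraction of circle = 120/360
A = (120/360) * pi * 81
A = 27 * pi
A = 84.82
84.82 cm^2


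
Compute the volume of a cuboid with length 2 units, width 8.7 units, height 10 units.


Shape: rectangular prism
l = 2 units, w = 8.7 units, h = 10 units
Formula: V = l * w * h
V = 2 * 8.7 * 10
V = 17.4 * 10
V = 174
174 units^3


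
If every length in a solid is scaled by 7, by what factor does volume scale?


Linear scale factor k = 7
Rule: under a linear scaling by k, volumes scale by k^3.
k^3 = 7 * 7 * 7
k^3 = 49 * 7
k^3 = 343
Volume scales by a factor of 343.
343 (dimensionless)


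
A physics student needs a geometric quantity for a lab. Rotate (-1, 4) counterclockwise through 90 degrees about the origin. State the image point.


Transformation: rotation about the origin
Original point: (-1, 4)
Rule for 90 deg counterclockwise: (x, y) -> (-y, x)
Apply: (-1, 4) -> (-4, -1)
(-4, -1)


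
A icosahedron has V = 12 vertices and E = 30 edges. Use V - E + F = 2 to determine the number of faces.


Polyhedron: icosahedron
Euler's formula for convex polyhedra: V - E + F = 2
Given: V = 12 vertices and E = 30 edges
Solve for F:
F = 2 + E - V = 2 + 30 - 12 = 20
20 faces


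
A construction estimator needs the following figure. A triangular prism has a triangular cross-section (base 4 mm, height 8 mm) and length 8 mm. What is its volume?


Shape: triangular prism
Triangle base = 4 mm, triangle height = 8 mm, prism length L = 8 mm
Formula: V = (1/2 * b * h_tri) * L
Cross-section area = 0.5 * 4 * 8 = 16
V = 16 * 8
V = 128
128 mm^3


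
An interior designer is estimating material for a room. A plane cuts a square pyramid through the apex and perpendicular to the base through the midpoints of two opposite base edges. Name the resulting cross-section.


Solid: square pyramid
Cutting plane: through the apex and perpendicular to the base through the midpoints of two opposite base edges
Visualize the intersection of the plane with the solid's surface.
The boundary of the cut region is a isosceles triangle.
isosceles triangle


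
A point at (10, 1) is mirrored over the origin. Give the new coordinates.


Transformation: reflection
Original point: (10, 1)
Rule for reflection through the origin: (x, y) -> (-x, -y)
Apply: (10, 1) -> (-10, -1)
(-10, -1)


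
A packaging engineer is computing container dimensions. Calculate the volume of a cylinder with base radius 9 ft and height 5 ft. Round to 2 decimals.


Shape: cylinder
Radius r = 9 ft, Height h = 5 ft
Formula: V = pi * r^2 * h
r^2 = 81
V = pi * 81 * 5
V = 405 * pi
V = 1272.35
1272.35 ft^3


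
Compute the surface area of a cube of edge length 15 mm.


Shape: cube
Side s = 15 mm
A cube has 6 square faces.
Formula: SA = 6 * s^2
s^2 = 225
SA = 6 * 225
SA = 1350
1350 mm^2


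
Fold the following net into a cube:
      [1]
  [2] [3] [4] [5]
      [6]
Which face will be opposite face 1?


Net: cross layout. Take square 3 as the base (bottom).
Fold the four squares in the horizontal row up around 3: 2 -> left, 4 -> right, 5 wraps to the top.
Fold 1 and 6 up from 3: 1 -> back, 6 -> front.
Opposite pairs are therefore: (1, 6), (2, 4), (3, 5).
Face 1 is opposite face 6.
face 6


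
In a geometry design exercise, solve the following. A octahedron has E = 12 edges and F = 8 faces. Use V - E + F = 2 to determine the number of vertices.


Polyhedron: octahedron
Euler's formula for convex polyhedra: V - E + F = 2
Given: E = 12 edges and F = 8 faces
Solve for V:
V = 2 + E - F = 2 + 12 - 8 = 6
6 vertices


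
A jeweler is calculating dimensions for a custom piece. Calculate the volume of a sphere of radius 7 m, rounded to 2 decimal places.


Shape: sphere
Radius r = 7 m
Formula: V = (4/3) * pi * r^3
r^3 = 343
(4/3) * 343 = 457.333333
V = 457.333333 * pi
V = 1436.76
1436.76 m^3


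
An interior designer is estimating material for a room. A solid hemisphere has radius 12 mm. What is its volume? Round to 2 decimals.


Shape: hemisphere (half of a sphere)
Radius r = 12 mm
Formula: V = (1/2) * (4/3) * pi * r^3 = (2/3) * pi * r^3
r^3 = 1728
(2/3) * 1728 = 1152
V = 1152 * pi
V = 3619.11
3619.11 mm^3


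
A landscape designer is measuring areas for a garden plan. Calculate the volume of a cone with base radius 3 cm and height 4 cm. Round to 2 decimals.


Shape: cone
Radius r = 3 cm, Height h = 4 cm
Formula: V = (1/3) * pi * r^2 * h
r^2 = 9
pi * r^2 * h = pi * 9 * 4 = 36 * pi
V = 36 * pi / 3
V = 37.7
37.7 cm^3


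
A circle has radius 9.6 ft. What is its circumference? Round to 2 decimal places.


Shape: circle
Radius r = 9.6 ft
Formula: C = 2 * pi * r
C = 2 * pi * 9.6
C = 19.2 * pi
C = 60.32
60.32 ft


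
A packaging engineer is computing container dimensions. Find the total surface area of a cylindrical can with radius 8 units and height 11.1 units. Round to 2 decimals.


Shape: closed cylinder
Radius r = 8 units, Height h = 11.1 units
Formula: SA = 2*pi*r^2 + 2*pi*r*h = 2*pi*r*(r + h)
r + h = 19.1
2 * r * (r + h) = 2 * 8 * 19.1 = 305.6
SA = 305.6 * pi
SA = 960.07
960.07 units^2


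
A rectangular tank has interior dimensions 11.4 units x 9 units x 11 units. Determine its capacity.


Shape: rectangular prism
l = 11.4 units, w = 9 units, h = 11 units
Formula: V = l * w * h
V = 11.4 * 9 * 11
V = 102.6 * 11
V = 1128.6
1128.6 units^3


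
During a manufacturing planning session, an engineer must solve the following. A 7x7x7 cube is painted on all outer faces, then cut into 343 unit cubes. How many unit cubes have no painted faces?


Large cube: 7 x 7 x 7, cut into unit cubes.
n = 7, so n - 2 = 5
Unpainted cubes form the interior (n - 2)^3 block.
(n - 2)^3 = 5^3 = 125
125 unit cubes


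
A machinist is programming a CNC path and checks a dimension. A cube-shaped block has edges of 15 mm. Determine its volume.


Shape: cube
Side s = 15 mm
Formula: V = s^3
V = 15 * 15 * 15
V = 225 * 15
V = 3375
3375 mm^3


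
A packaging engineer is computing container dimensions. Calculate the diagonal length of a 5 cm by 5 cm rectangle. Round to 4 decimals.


Shape: rectangle (diagonal via Pythagoras)
Sides: 5 cm and 5 cm
Formula: d = sqrt(l^2 + w^2)
l^2 = 25, w^2 = 25
l^2 + w^2 = 50
d = sqrt(50)
d = 7.0711
7.0711 cm


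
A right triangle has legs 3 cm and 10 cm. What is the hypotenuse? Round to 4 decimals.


Shape: right triangle
Legs a = 3 cm, b = 10 cm
Formula: c = sqrt(a^2 + b^2)
a^2 = 9, b^2 = 100
a^2 + b^2 = 109
c = sqrt(109)
c = 10.4403
10.4403 cm


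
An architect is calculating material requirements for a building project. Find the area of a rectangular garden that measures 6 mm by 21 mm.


Shape: rectangle
Length l = 6 mm, Width w = 21 mm
Formula: A = l * w
A = 6 * 21
A = 126
126 mm^2


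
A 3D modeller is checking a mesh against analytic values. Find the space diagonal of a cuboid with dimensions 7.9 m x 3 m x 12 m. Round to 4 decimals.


Shape: rectangular box (space diagonal)
l = 7.9 m, w = 3 m, h = 12 m
Visualize: the diagonal of the base, then a right triangle with that diagonal and the height.
Formula: d = sqrt(l^2 + w^2 + h^2)
l^2 + w^2 + h^2 = 62.41 + 9 + 144 = 215.41
d = sqrt(215.41)
d = 14.6769
14.6769 m


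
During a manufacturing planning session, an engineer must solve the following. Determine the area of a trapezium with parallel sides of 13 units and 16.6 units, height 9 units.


Shape: trapezoid
Parallel sides a = 13 units, b = 16.6 units; Height h = 9 units
Formula: A = (a + b) * h / 2
a + b = 13 + 16.6 = 29.6
A = 29.6 * 9 / 2
A = 266.4 / 2
A = 133.2
133.2 units^2


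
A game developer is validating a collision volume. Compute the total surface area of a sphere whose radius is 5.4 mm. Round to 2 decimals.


Shape: sphere
Radius r = 5.4 mm
Formula: SA = 4 * pi * r^2
r^2 = 29.16
SA = 4 * pi * 29.16
SA = 116.64 * pi
SA = 366.44
366.44 mm^2


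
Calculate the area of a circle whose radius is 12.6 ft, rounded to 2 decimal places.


Shape: circle
Radius r = 12.6 ft
Formula: A = pi * r^2
r^2 = 12.6^2 = 158.76
A = pi * 158.76
A = 498.76
498.76 ft^2


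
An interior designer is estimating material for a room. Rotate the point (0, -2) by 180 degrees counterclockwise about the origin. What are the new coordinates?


Transformation: rotation about the origin
Original point: (0, -2)
Rule for 180 deg: (x, y) -> (-x, -y)
Apply: (0, -2) -> (0, 2)
(0, 2)


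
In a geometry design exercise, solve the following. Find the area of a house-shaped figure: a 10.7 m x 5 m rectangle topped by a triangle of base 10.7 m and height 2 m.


Composite shape: rectangle + triangle
Rectangle area = 10.7 * 5 = 53.5
Triangle area = 0.5 * 10.7 * 2 = 10.7
Total = 53.5 + 10.7
Total = 64.2
64.2 m^2


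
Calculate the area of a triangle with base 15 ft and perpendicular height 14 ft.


Shape: triangle
Base b = 15 ft, Height h = 14 ft
Formula: A = (1/2) * b * h
A = 0.5 * 15 * 14
A = 0.5 * 210
A = 105
105 ft^2


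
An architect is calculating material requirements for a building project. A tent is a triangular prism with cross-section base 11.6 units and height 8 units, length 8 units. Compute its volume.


Shape: triangular prism
Triangle base = 11.6 units, triangle height = 8 units, prism length L = 8 units
Formula: V = (1/2 * b * h_tri) * L
Cross-section area = 0.5 * 11.6 * 8 = 46.4
V = 46.4 * 8
V = 371.2
371.2 units^3


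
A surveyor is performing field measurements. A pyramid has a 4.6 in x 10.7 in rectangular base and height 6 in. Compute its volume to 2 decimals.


Shape: rectangular pyramid
Base: 4.6 in x 10.7 in, Height h = 6 in
Formula: V = (1/3) * base_area * h
base_area = 4.6 * 10.7 = 49.22
base_area * h = 49.22 * 6 = 295.32
V = 295.32 / 3
V = 98.44
98.44 in^3


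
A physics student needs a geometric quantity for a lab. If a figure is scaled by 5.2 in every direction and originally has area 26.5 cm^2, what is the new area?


Linear scale factor k = 5.2
Original area = 26.5 cm^2
Rule: under a linear scaling by k, areas scale by k^2.
k^2 = 5.2^2 = 27.04
New area = 26.5 * 27.04
New area = 716.56
716.56 cm^2


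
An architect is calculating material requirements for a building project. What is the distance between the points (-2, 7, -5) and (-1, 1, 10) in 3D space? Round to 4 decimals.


3D distance between two points
P1 = (-2, 7, -5), P2 = (-1, 1, 10)
Formula: d = sqrt((x2-x1)^2 + (y2-y1)^2 + (z2-z1)^2)
dx = -1 - -2 = 1
dy = 1 - 7 = -6
dz = 10 - -5 = 15
dx^2 + dy^2 + dz^2 = 1 + 36 + 225 = 262
d = sqrt(262)
d = 16.1864
16.1864 units


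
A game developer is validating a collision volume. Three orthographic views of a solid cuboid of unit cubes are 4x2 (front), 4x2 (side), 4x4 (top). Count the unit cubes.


Orthographic views of a solid rectangular block:
Front view 4 x 2 -> length = 4, height = 2
Side view 4 x 2 -> width = 4, height = 2 (consistent)
Top view 4 x 4 -> confirms length = 4, width = 4
The block is 4 x 4 x 2.
Total unit cubes = 4 * 4 * 2 = 32
32 unit cubes


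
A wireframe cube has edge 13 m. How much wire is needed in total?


Shape: cube
Side s = 13 m
A cube has 12 edges, all equal.
Formula: total edge length = 12 * s
Total = 12 * 13
Total = 156
156 m


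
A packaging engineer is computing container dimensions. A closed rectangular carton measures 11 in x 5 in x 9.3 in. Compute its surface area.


Shape: rectangular prism
l = 11 in, w = 5 in, h = 9.3 in
Formula: SA = 2(lw + lh + wh)
lw = 55, lh = 102.3, wh = 46.5
lw + lh + wh = 203.8
SA = 2 * 203.8
SA = 407.6
407.6 in^2


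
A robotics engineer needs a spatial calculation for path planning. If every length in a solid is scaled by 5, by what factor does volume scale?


Linear scale factor k = 5
Rule: under a linear scaling by k, volumes scale by k^3.
k^3 = 5 * 5 * 5
k^3 = 25 * 5
k^3 = 125
Volume scales by a factor of 125.
125 (dimensionless)


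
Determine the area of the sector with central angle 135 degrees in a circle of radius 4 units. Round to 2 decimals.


Shape: circular sector
Radius r = 4 units, Angle = 135 degrees
Formula: A = (angle/360) * pi * r^2
r^2 = 16
Fraction of circle = 135/360
A = (135/360) * pi * 16
A = 6 * pi
A = 18.85
18.85 units^2


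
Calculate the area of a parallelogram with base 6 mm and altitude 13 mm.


Shape: parallelogram
Base b = 6 mm, Height h = 13 mm
Formula: A = b * h
A = 6 * 13
A = 78
78 mm^2


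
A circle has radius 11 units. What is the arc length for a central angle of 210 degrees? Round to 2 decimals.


Shape: circular arc
Radius r = 11 units, Angle = 210 degrees
Formula: L = (angle/360) * 2 * pi * r
2 * pi * r = 22 * pi
L = (210/360) * 22 * pi
L = 12.833333 * pi
L = 40.32
40.32 units


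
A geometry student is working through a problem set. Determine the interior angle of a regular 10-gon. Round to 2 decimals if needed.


Shape: regular decagon (10 sides)
Formula: interior angle = (n - 2) * 180 / n
(n - 2) = 8
(n - 2) * 180 = 1440
angle = 1440 / 10
angle = 144
144 degrees


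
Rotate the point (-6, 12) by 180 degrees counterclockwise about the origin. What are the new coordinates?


Transformation: rotation about the origin
Original point: (-6, 12)
Rule for 180 deg: (x, y) -> (-x, -y)
Apply: (-6, 12) -> (6, -12)
(6, -12)


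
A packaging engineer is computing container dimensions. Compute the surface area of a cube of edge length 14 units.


Shape: cube
Side s = 14 units
A cube has 6 square faces.
Formula: SA = 6 * s^2
s^2 = 196
SA = 6 * 196
SA = 1176
1176 units^2


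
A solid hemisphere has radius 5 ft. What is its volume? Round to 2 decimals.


Shape: hemisphere (half of a sphere)
Radius r = 5 ft
Formula: V = (1/2) * (4/3) * pi * r^3 = (2/3) * pi * r^3
r^3 = 125
(2/3) * 125 = 83.333333
V = 83.333333 * pi
V = 261.8
261.8 ft^3


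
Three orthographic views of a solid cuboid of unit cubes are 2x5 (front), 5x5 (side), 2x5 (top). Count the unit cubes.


Orthographic views of a solid rectangular block:
Front view 2 x 5 -> length = 2, height = 5
Side view 5 x 5 -> width = 5, height = 5 (consistent)
Top view 2 x 5 -> confirms length = 2, width = 5
The block is 2 x 5 x 5.
Total unit cubes = 2 * 5 * 5 = 50
50 unit cubes


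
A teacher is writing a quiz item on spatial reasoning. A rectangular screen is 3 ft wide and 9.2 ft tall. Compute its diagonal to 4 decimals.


Shape: rectangle (diagonal via Pythagoras)
Sides: 3 ft and 9.2 ft
Formula: d = sqrt(l^2 + w^2)
l^2 = 9, w^2 = 84.64
l^2 + w^2 = 93.64
d = sqrt(93.64)
d = 9.6768
9.6768 ft


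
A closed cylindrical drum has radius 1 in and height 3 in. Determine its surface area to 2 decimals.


Shape: closed cylinder
Radius r = 1 in, Height h = 3 in
Formula: SA = 2*pi*r^2 + 2*pi*r*h = 2*pi*r*(r + h)
r + h = 4
2 * r * (r + h) = 2 * 1 * 4 = 8
SA = 8 * pi
SA = 25.13
25.13 in^2


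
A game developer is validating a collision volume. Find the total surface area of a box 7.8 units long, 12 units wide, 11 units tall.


Shape: rectangular prism
l = 7.8 units, w = 12 units, h = 11 units
Formula: SA = 2(lw + lh + wh)
lw = 93.6, lh = 85.8, wh = 132
lw + lh + wh = 311.4
SA = 2 * 311.4
SA = 622.8
622.8 units^2


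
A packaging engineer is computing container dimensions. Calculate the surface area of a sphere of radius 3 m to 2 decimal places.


Shape: sphere
Radius r = 3 m
Formula: SA = 4 * pi * r^2
r^2 = 9
SA = 4 * pi * 9
SA = 36 * pi
SA = 113.1
113.1 m^2


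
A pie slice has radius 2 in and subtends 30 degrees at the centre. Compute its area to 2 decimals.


Shape: circular sector
Radius r = 2 in, Angle = 30 degrees
Formula: A = (angle/360) * pi * r^2
r^2 = 4
Fraction of circle = 30/360
A = (30/360) * pi * 4
A = 0.333333 * pi
A = 1.05
1.05 in^2


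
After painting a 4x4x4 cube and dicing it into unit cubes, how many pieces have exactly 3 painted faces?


Large cube: 4 x 4 x 4, cut into unit cubes.
Cubes with 3 painted faces are at the corners. A cube always has 8 corners.
Count = 8
8 unit cubes


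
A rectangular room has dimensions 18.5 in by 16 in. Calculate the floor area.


Shape: rectangle
Length l = 18.5 in, Width w = 16 in
Formula: A = l * w
A = 18.5 * 16
A = 296
296 in^2


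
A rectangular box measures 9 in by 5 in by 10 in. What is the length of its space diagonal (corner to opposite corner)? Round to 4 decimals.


Shape: rectangular box (space diagonal)
l = 9 in, w = 5 in, h = 10 in
Visualize: the diagonal of the base, then a right triangle with that diagonal and the height.
Formula: d = sqrt(l^2 + w^2 + h^2)
l^2 + w^2 + h^2 = 81 + 25 + 100 = 206
d = sqrt(206)
d = 14.3527
14.3527 in


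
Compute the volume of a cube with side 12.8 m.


Shape: cube
Side s = 12.8 m
Formula: V = s^3
V = 12.8 * 12.8 * 12.8
V = 163.84 * 12.8
V = 2097.152
2097.152 m^3


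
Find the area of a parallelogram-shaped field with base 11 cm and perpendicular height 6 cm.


Shape: parallelogram
Base b = 11 cm, Height h = 6 cm
Formula: A = b * h
A = 11 * 6
A = 66
66 cm^2


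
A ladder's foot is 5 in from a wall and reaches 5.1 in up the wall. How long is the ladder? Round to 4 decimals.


Shape: right triangle
Legs a = 5 in, b = 5.1 in
Formula: c = sqrt(a^2 + b^2)
a^2 = 25, b^2 = 26.01
a^2 + b^2 = 51.01
c = sqrt(51.01)
c = 7.1421
7.1421 in


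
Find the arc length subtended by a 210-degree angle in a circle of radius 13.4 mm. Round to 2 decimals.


Shape: circular arc
Radius r = 13.4 mm, Angle = 210 degrees
Formula: L = (angle/360) * 2 * pi * r
2 * pi * r = 26.8 * pi
L = (210/360) * 26.8 * pi
L = 15.633333 * pi
L = 49.11
49.11 mm


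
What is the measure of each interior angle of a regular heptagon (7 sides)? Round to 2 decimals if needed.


Shape: regular heptagon (7 sides)
Formula: interior angle = (n - 2) * 180 / n
(n - 2) = 5
(n - 2) * 180 = 900
angle = 900 / 7
angle = 128.57
128.57 degrees


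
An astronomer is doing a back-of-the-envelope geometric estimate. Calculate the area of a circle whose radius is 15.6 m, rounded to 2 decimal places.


Shape: circle
Radius r = 15.6 m
Formula: A = pi * r^2
r^2 = 15.6^2 = 243.36
A = pi * 243.36
A = 764.54
764.54 m^2


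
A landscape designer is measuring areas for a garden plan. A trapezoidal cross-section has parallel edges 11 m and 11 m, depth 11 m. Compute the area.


Shape: trapezoid
Parallel sides a = 11 m, b = 11 m; Height h = 11 m
Formula: A = (a + b) * h / 2
a + b = 11 + 11 = 22
A = 22 * 11 / 2
A = 242 / 2
A = 121
121 m^2


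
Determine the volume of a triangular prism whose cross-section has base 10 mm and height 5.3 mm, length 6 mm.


Shape: triangular prism
Triangle base = 10 mm, triangle height = 5.3 mm, prism length L = 6 mm
Formula: V = (1/2 * b * h_tri) * L
Cross-section area = 0.5 * 10 * 5.3 = 26.5
V = 26.5 * 6
V = 159
159 mm^3


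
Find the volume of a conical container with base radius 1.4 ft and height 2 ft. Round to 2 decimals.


Shape: cone
Radius r = 1.4 ft, Height h = 2 ft
Formula: V = (1/3) * pi * r^2 * h
r^2 = 1.96
pi * r^2 * h = pi * 1.96 * 2 = 3.92 * pi
V = 3.92 * pi / 3
V = 4.11
4.11 ft^3


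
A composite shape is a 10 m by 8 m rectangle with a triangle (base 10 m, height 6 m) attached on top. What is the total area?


Composite shape: rectangle + triangle
Rectangle area = 10 * 8 = 80
Triangle area = 0.5 * 10 * 6 = 30
Total = 80 + 30
Total = 110
110 m^2


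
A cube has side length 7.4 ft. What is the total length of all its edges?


Shape: cube
Side s = 7.4 ft
A cube has 12 edges, all equal.
Formula: total edge length = 12 * s
Total = 12 * 7.4
Total = 88.8
88.8 ft


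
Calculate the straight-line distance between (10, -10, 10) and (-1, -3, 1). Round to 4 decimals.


3D distance between two points
P1 = (10, -10, 10), P2 = (-1, -3, 1)
Formula: d = sqrt((x2-x1)^2 + (y2-y1)^2 + (z2-z1)^2)
dx = -1 - 10 = -11
dy = -3 - -10 = 7
dz = 1 - 10 = -9
dx^2 + dy^2 + dz^2 = 121 + 49 + 81 = 251
d = sqrt(251)
d = 15.843
15.843 units


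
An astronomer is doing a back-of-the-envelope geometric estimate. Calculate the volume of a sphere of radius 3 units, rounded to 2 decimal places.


Shape: sphere
Radius r = 3 units
Formula: V = (4/3) * pi * r^3
r^3 = 27
(4/3) * 27 = 36
V = 36 * pi
V = 113.1
113.1 units^3


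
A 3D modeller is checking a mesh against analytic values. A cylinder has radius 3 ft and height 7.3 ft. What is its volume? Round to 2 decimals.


Shape: cylinder
Radius r = 3 ft, Height h = 7.3 ft
Formula: V = pi * r^2 * h
r^2 = 9
V = pi * 9 * 7.3
V = 65.7 * pi
V = 206.4
206.4 ft^3


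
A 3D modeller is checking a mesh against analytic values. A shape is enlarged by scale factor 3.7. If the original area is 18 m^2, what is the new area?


Linear scale factor k = 3.7
Original area = 18 m^2
Rule: under a linear scaling by k, areas scale by k^2.
k^2 = 3.7^2 = 13.69
New area = 18 * 13.69
New area = 246.42
246.42 m^2


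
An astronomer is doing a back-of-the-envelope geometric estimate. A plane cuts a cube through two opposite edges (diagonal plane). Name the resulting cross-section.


Solid: cube
Cutting plane: through two opposite edges (diagonal plane)
Visualize the intersection of the plane with the solid's surface.
The boundary of the cut region is a rectangle.
rectangle


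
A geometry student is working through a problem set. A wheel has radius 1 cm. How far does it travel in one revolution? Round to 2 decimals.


Shape: circle
Radius r = 1 cm
Formula: C = 2 * pi * r
C = 2 * pi * 1
C = 2 * pi
C = 6.28
6.28 cm


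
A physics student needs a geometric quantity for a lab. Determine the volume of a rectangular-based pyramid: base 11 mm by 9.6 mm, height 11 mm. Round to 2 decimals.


Shape: rectangular pyramid
Base: 11 mm x 9.6 mm, Height h = 11 mm
Formula: V = (1/3) * base_area * h
base_area = 11 * 9.6 = 105.6
base_area * h = 105.6 * 11 = 1161.6
V = 1161.6 / 3
V = 387.2
387.2 mm^3


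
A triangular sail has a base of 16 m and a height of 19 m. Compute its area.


Shape: triangle
Base b = 16 m, Height h = 19 m
Formula: A = (1/2) * b * h
A = 0.5 * 16 * 19
A = 0.5 * 304
A = 152
152 m^2


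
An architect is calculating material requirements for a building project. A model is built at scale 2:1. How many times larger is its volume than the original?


Linear scale factor k = 2
Rule: under a linear scaling by k, volumes scale by k^3.
k^3 = 2 * 2 * 2
k^3 = 4 * 2
k^3 = 8
Volume scales by a factor of 8.
8 (dimensionless)


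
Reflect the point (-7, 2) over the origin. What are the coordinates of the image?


Transformation: reflection
Original point: (-7, 2)
Rule for reflection through the origin: (x, y) -> (-x, -y)
Apply: (-7, 2) -> (7, -2)
(7, -2)


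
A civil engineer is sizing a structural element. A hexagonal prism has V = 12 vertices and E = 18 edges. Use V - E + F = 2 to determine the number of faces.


Polyhedron: hexagonal prism
Euler's formula for convex polyhedra: V - E + F = 2
Given: V = 12 vertices and E = 18 edges
Solve for F:
F = 2 + E - V = 2 + 18 - 12 = 8
8 faces


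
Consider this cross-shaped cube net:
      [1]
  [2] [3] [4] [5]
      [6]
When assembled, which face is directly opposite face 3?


Net: cross layout. Take square 3 as the base (bottom).
Fold the four squares in the horizontal row up around 3: 2 -> left, 4 -> right, 5 wraps to the top.
Fold 1 and 6 up from 3: 1 -> back, 6 -> front.
Opposite pairs are therefore: (1, 6), (2, 4), (3, 5).
Face 3 is opposite face 5.
face 5


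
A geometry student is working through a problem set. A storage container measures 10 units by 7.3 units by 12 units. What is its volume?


Shape: rectangular prism
l = 10 units, w = 7.3 units, h = 12 units
Formula: V = l * w * h
V = 10 * 7.3 * 12
V = 73 * 12
V = 876
876 units^3


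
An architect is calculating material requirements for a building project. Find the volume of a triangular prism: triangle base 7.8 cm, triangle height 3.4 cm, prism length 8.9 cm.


Shape: triangular prism
Triangle base = 7.8 cm, triangle height = 3.4 cm, prism length L = 8.9 cm
Formula: V = (1/2 * b * h_tri) * L
Cross-section area = 0.5 * 7.8 * 3.4 = 13.26
V = 13.26 * 8.9
V = 118.014
118.014 cm^3


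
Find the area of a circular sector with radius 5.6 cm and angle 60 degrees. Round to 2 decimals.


Shape: circular sector
Radius r = 5.6 cm, Angle = 60 degrees
Formula: A = (angle/360) * pi * r^2
r^2 = 31.36
Fraction of circle = 60/360
A = (60/360) * pi * 31.36
A = 5.226667 * pi
A = 16.42
16.42 cm^2


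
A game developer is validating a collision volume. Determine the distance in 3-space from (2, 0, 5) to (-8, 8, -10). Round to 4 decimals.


3D distance between two points
P1 = (2, 0, 5), P2 = (-8, 8, -10)
Formula: d = sqrt((x2-x1)^2 + (y2-y1)^2 + (z2-z1)^2)
dx = -8 - 2 = -10
dy = 8 - 0 = 8
dz = -10 - 5 = -15
dx^2 + dy^2 + dz^2 = 100 + 64 + 225 = 389
d = sqrt(389)
d = 19.7231
19.7231 units


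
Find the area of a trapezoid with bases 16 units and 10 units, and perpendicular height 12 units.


Shape: trapezoid
Parallel sides a = 16 units, b = 10 units; Height h = 12 units
Formula: A = (a + b) * h / 2
a + b = 16 + 10 = 26
A = 26 * 12 / 2
A = 312 / 2
A = 156
156 units^2


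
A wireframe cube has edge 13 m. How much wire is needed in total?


Shape: cube
Side s = 13 m
A cube has 12 edges, all equal.
Formula: total edge length = 12 * s
Total = 12 * 13
Total = 156
156 m


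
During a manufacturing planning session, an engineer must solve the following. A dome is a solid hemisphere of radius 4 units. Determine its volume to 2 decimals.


Shape: hemisphere (half of a sphere)
Radius r = 4 units
Formula: V = (1/2) * (4/3) * pi * r^3 = (2/3) * pi * r^3
r^3 = 64
(2/3) * 64 = 42.666667
V = 42.666667 * pi
V = 134.04
134.04 units^3


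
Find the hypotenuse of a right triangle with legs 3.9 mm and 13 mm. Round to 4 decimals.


Shape: right triangle
Legs a = 3.9 mm, b = 13 mm
Formula: c = sqrt(a^2 + b^2)
a^2 = 15.21, b^2 = 169
a^2 + b^2 = 184.21
c = sqrt(184.21)
c = 13.5724
13.5724 mm


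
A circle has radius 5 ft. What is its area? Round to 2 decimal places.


Shape: circle
Radius r = 5 ft
Formula: A = pi * r^2
r^2 = 5^2 = 25
A = pi * 25
A = 78.54
78.54 ft^2


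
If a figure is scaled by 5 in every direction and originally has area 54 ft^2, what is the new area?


Linear scale factor k = 5
Original area = 54 ft^2
Rule: under a linear scaling by k, areas scale by k^2.
k^2 = 5^2 = 25
New area = 54 * 25
New area = 1350
1350 ft^2


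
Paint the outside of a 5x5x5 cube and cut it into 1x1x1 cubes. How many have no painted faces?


Large cube: 5 x 5 x 5, cut into unit cubes.
n = 5, so n - 2 = 3
Unpainted cubes form the interior (n - 2)^3 block.
(n - 2)^3 = 3^3 = 27
27 unit cubes


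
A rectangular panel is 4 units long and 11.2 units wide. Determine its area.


Shape: rectangle
Length l = 4 units, Width w = 11.2 units
Formula: A = l * w
A = 4 * 11.2
A = 44.8
44.8 units^2


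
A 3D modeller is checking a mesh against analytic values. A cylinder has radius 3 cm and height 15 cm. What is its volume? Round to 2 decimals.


Shape: cylinder
Radius r = 3 cm, Height h = 15 cm
Formula: V = pi * r^2 * h
r^2 = 9
V = pi * 9 * 15
V = 135 * pi
V = 424.12
424.12 cm^3


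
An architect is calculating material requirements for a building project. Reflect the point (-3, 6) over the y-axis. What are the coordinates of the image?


Transformation: reflection
Original point: (-3, 6)
Rule for reflection over the y-axis: (x, y) -> (-x, y)
Apply: (-3, 6) -> (3, 6)
(3, 6)


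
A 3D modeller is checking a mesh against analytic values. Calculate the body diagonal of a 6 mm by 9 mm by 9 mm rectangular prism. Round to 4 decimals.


Shape: rectangular box (space diagonal)
l = 6 mm, w = 9 mm, h = 9 mm
Visualize: the diagonal of the base, then a right triangle with that diagonal and the height.
Formula: d = sqrt(l^2 + w^2 + h^2)
l^2 + w^2 + h^2 = 36 + 81 + 81 = 198
d = sqrt(198)
d = 14.0712
14.0712 mm


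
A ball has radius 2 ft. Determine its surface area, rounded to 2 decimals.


Shape: sphere
Radius r = 2 ft
Formula: SA = 4 * pi * r^2
r^2 = 4
SA = 4 * pi * 4
SA = 16 * pi
SA = 50.27
50.27 ft^2


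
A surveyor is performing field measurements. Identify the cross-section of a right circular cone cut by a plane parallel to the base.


Solid: right circular cone
Cutting plane: parallel to the base
Visualize the intersection of the plane with the solid's surface.
The boundary of the cut region is a circle.
circle


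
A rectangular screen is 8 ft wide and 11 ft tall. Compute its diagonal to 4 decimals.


Shape: rectangle (diagonal via Pythagoras)
Sides: 8 ft and 11 ft
Formula: d = sqrt(l^2 + w^2)
l^2 = 64, w^2 = 121
l^2 + w^2 = 185
d = sqrt(185)
d = 13.6015
13.6015 ft


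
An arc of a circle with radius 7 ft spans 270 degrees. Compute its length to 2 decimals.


Shape: circular arc
Radius r = 7 ft, Angle = 270 degrees
Formula: L = (angle/360) * 2 * pi * r
2 * pi * r = 14 * pi
L = (270/360) * 14 * pi
L = 10.5 * pi
L = 32.99
32.99 ft


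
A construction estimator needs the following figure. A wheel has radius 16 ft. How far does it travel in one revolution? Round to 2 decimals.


Shape: circle
Radius r = 16 ft
Formula: C = 2 * pi * r
C = 2 * pi * 16
C = 32 * pi
C = 100.53
100.53 ft


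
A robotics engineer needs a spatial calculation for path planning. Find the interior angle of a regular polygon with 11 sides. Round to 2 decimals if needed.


Shape: regular hendecagon (11 sides)
Formula: interior angle = (n - 2) * 180 / n
(n - 2) = 9
(n - 2) * 180 = 1620
angle = 1620 / 11
angle = 147.27
147.27 degrees


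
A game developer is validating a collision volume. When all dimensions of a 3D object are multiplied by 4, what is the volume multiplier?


Linear scale factor k = 4
Rule: under a linear scaling by k, volumes scale by k^3.
k^3 = 4 * 4 * 4
k^3 = 16 * 4
k^3 = 64
Volume scales by a factor of 64.
64 (dimensionless)


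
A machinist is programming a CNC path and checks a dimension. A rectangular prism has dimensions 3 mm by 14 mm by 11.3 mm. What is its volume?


Shape: rectangular prism
l = 3 mm, w = 14 mm, h = 11.3 mm
Formula: V = l * w * h
V = 3 * 14 * 11.3
V = 42 * 11.3
V = 474.6
474.6 mm^3


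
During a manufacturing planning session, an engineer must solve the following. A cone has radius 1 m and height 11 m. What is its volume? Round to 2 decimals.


Shape: cone
Radius r = 1 m, Height h = 11 m
Formula: V = (1/3) * pi * r^2 * h
r^2 = 1
pi * r^2 * h = pi * 1 * 11 = 11 * pi
V = 11 * pi / 3
V = 11.52
11.52 m^3


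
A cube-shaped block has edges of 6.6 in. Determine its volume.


Shape: cube
Side s = 6.6 in
Formula: V = s^3
V = 6.6 * 6.6 * 6.6
V = 43.56 * 6.6
V = 287.496
287.496 in^3


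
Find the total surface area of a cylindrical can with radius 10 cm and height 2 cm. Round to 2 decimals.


Shape: closed cylinder
Radius r = 10 cm, Height h = 2 cm
Formula: SA = 2*pi*r^2 + 2*pi*r*h = 2*pi*r*(r + h)
r + h = 12
2 * r * (r + h) = 2 * 10 * 12 = 240
SA = 240 * pi
SA = 753.98
753.98 cm^2


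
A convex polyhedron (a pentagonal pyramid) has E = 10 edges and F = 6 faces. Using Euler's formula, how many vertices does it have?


Polyhedron: pentagonal pyramid
Euler's formula for convex polyhedra: V - E + F = 2
Given: E = 10 edges and F = 6 faces
Solve for V:
V = 2 + E - F = 2 + 10 - 6 = 6
6 vertices


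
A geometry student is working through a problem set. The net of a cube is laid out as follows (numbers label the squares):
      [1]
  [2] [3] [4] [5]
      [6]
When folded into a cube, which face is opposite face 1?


Net: cross layout. Take square 3 as the base (bottom).
Fold the four squares in the horizontal row up around 3: 2 -> left, 4 -> right, 5 wraps to the top.
Fold 1 and 6 up from 3: 1 -> back, 6 -> front.
Opposite pairs are therefore: (1, 6), (2, 4), (3, 5).
Face 1 is opposite face 6.
face 6


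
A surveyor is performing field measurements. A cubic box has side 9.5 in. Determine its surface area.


Shape: cube
Side s = 9.5 in
A cube has 6 square faces.
Formula: SA = 6 * s^2
s^2 = 90.25
SA = 6 * 90.25
SA = 541.5
541.5 in^2


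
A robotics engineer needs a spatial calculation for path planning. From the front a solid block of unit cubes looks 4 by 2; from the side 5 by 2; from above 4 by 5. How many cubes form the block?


Orthographic views of a solid rectangular block:
Front view 4 x 2 -> length = 4, height = 2
Side view 5 x 2 -> width = 5, height = 2 (consistent)
Top view 4 x 5 -> confirms length = 4, width = 5
The block is 4 x 5 x 2.
Total unit cubes = 4 * 5 * 2 = 40
40 unit cubes


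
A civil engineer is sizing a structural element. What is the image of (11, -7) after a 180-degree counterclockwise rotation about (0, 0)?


Transformation: rotation about the origin
Original point: (11, -7)
Rule for 180 deg: (x, y) -> (-x, -y)
Apply: (11, -7) -> (-11, 7)
(-11, 7)


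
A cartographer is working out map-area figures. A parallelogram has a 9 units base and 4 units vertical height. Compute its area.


Shape: parallelogram
Base b = 9 units, Height h = 4 units
Formula: A = b * h
A = 9 * 4
A = 36
36 units^2


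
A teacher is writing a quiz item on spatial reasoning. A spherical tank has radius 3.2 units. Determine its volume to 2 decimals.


Shape: sphere
Radius r = 3.2 units
Formula: V = (4/3) * pi * r^3
r^3 = 32.768
(4/3) * 32.768 = 43.690667
V = 43.690667 * pi
V = 137.26
137.26 units^3


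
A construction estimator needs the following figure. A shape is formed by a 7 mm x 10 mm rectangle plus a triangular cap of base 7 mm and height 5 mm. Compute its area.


Composite shape: rectangle + triangle
Rectangle area = 7 * 10 = 70
Triangle area = 0.5 * 7 * 5 = 17.5
Total = 70 + 17.5
Total = 87.5
87.5 mm^2


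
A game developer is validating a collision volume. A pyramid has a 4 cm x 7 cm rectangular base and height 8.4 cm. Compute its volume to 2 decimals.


Shape: rectangular pyramid
Base: 4 cm x 7 cm, Height h = 8.4 cm
Formula: V = (1/3) * base_area * h
base_area = 4 * 7 = 28
base_area * h = 28 * 8.4 = 235.2
V = 235.2 / 3
V = 78.4
78.4 cm^3


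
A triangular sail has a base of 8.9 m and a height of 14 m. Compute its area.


Shape: triangle
Base b = 8.9 m, Height h = 14 m
Formula: A = (1/2) * b * h
A = 0.5 * 8.9 * 14
A = 0.5 * 124.6
A = 62.3
62.3 m^2


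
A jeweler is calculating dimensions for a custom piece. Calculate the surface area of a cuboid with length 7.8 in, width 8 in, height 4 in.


Shape: rectangular prism
l = 7.8 in, w = 8 in, h = 4 in
Formula: SA = 2(lw + lh + wh)
lw = 62.4, lh = 31.2, wh = 32
lw + lh + wh = 125.6
SA = 2 * 125.6
SA = 251.2
251.2 in^2


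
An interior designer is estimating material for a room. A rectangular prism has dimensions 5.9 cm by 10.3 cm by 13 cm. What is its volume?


Shape: rectangular prism
l = 5.9 cm, w = 10.3 cm, h = 13 cm
Formula: V = l * w * h
V = 5.9 * 10.3 * 13
V = 60.77 * 13
V = 790.01
790.01 cm^3


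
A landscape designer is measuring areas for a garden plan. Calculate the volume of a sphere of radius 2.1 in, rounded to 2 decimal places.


Shape: sphere
Radius r = 2.1 in
Formula: V = (4/3) * pi * r^3
r^3 = 9.261
(4/3) * 9.261 = 12.348
V = 12.348 * pi
V = 38.79
38.79 in^3


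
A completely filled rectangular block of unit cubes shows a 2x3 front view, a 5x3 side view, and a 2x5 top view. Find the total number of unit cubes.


Orthographic views of a solid rectangular block:
Front view 2 x 3 -> length = 2, height = 3
Side view 5 x 3 -> width = 5, height = 3 (consistent)
Top view 2 x 5 -> confirms length = 2, width = 5
The block is 2 x 5 x 3.
Total unit cubes = 2 * 5 * 3 = 30
30 unit cubes


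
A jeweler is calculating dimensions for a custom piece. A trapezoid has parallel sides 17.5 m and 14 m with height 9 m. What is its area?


Shape: trapezoid
Parallel sides a = 17.5 m, b = 14 m; Height h = 9 m
Formula: A = (a + b) * h / 2
a + b = 17.5 + 14 = 31.5
A = 31.5 * 9 / 2
A = 283.5 / 2
A = 141.75
141.75 m^2


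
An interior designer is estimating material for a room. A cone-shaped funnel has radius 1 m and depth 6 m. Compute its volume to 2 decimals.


Shape: cone
Radius r = 1 m, Height h = 6 m
Formula: V = (1/3) * pi * r^2 * h
r^2 = 1
pi * r^2 * h = pi * 1 * 6 = 6 * pi
V = 6 * pi / 3
V = 6.28
6.28 m^3


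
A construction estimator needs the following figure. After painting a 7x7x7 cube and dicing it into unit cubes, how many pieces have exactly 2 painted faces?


Large cube: 7 x 7 x 7, cut into unit cubes.
n = 7, so n - 2 = 5
Cubes with 2 painted faces lie along the edges, excluding corners.
A cube has 12 edges; each contributes (n - 2) = 5 such cubes.
Count = 12 * 5 = 60
60 unit cubes


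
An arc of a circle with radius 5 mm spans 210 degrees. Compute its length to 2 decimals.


Shape: circular arc
Radius r = 5 mm, Angle = 210 degrees
Formula: L = (angle/360) * 2 * pi * r
2 * pi * r = 10 * pi
L = (210/360) * 10 * pi
L = 5.833333 * pi
L = 18.33
18.33 mm


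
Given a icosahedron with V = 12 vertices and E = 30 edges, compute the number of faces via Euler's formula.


Polyhedron: icosahedron
Euler's formula for convex polyhedra: V - E + F = 2
Given: V = 12 vertices and E = 30 edges
Solve for F:
F = 2 + E - V = 2 + 30 - 12 = 20
20 faces


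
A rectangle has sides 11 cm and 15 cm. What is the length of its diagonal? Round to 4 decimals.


Shape: rectangle (diagonal via Pythagoras)
Sides: 11 cm and 15 cm
Formula: d = sqrt(l^2 + w^2)
l^2 = 121, w^2 = 225
l^2 + w^2 = 346
d = sqrt(346)
d = 18.6011
18.6011 cm


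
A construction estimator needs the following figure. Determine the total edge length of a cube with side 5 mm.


Shape: cube
Side s = 5 mm
A cube has 12 edges, all equal.
Formula: total edge length = 12 * s
Total = 12 * 5
Total = 60
60 mm


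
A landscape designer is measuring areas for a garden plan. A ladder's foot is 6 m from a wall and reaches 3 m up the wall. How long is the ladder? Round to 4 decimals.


Shape: right triangle
Legs a = 6 m, b = 3 m
Formula: c = sqrt(a^2 + b^2)
a^2 = 36, b^2 = 9
a^2 + b^2 = 45
c = sqrt(45)
c = 6.7082
6.7082 m


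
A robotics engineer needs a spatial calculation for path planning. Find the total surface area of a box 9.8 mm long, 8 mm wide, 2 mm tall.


Shape: rectangular prism
l = 9.8 mm, w = 8 mm, h = 2 mm
Formula: SA = 2(lw + lh + wh)
lw = 78.4, lh = 19.6, wh = 16
lw + lh + wh = 114
SA = 2 * 114
SA = 228
228 mm^2


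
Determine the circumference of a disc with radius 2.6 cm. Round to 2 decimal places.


Shape: circle
Radius r = 2.6 cm
Formula: C = 2 * pi * r
C = 2 * pi * 2.6
C = 5.2 * pi
C = 16.34
16.34 cm


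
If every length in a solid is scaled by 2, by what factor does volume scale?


Linear scale factor k = 2
Rule: under a linear scaling by k, volumes scale by k^3.
k^3 = 2 * 2 * 2
k^3 = 4 * 2
k^3 = 8
Volume scales by a factor of 8.
8 (dimensionless)


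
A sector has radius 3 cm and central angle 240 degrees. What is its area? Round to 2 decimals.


Shape: circular sector
Radius r = 3 cm, Angle = 240 degrees
Formula: A = (angle/360) * pi * r^2
r^2 = 9
Fraction of circle = 240/360
A = (240/360) * pi * 9
A = 6 * pi
A = 18.85
18.85 cm^2


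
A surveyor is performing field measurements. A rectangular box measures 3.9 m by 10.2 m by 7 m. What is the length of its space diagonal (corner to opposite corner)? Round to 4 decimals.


Shape: rectangular box (space diagonal)
l = 3.9 m, w = 10.2 m, h = 7 m
Visualize: the diagonal of the base, then a right triangle with that diagonal and the height.
Formula: d = sqrt(l^2 + w^2 + h^2)
l^2 + w^2 + h^2 = 15.21 + 104.04 + 49 = 168.25
d = sqrt(168.25)
d = 12.9711
12.9711 m
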